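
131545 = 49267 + 82278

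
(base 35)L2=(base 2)1011100001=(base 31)NO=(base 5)10422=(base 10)737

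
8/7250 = 4/3625 ≈ 0.00110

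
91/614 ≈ 0.148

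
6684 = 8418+-1734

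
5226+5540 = 10766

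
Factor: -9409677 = -1*3^1*61^1*51419^1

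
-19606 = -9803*2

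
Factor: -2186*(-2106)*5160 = 2^5*3^5*5^1*13^1*43^1*1093^1 = 23755174560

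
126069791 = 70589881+55479910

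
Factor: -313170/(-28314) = 3^(-1) * 5^1 * 11^(-1) * 73^1 = 365/33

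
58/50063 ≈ 0.00116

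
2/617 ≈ 0.00324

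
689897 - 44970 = 644927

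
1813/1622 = 1 + 191/1622 ≈ 1.12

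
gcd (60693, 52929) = 3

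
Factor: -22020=-1 * 2^2 * 3^1 * 5^1 * 367^1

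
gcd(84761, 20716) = 1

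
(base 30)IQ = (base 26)LK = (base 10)566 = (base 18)1D8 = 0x236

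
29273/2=14636 + 1/2=14636.50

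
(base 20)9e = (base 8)302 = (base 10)194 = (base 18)ae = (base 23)8a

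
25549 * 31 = 792019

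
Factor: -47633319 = -1 * 3^3 * 37^1 * 47681^1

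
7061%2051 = 908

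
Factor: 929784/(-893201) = -1*2^3*3^1*19^1*59^(-1)*2039^1*15139^(-1)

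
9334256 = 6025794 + 3308462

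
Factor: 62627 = 62627^1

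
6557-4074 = 2483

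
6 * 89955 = 539730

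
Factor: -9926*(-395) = 2^1*5^1*7^1*79^1*709^1 = 3920770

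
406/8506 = 203/4253 ≈ 0.0477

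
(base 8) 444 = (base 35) 8c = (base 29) a2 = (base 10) 292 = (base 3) 101211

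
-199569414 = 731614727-931184141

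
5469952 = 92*59456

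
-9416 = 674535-683951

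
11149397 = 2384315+8765082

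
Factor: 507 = 3^1 * 13^2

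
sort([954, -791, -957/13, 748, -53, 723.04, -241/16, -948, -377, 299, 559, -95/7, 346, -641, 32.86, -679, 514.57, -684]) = [-948, -791, -684, -679, -641, -377, -957/13, -53, -241/16, -95/7, 32.86, 299, 346, 514.57, 559, 723.04, 748, 954]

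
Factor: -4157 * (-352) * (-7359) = -1 * 2^5 * 3^1 * 11^2 * 223^1 * 4157^1 = -10768159776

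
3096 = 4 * 774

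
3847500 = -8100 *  (-475)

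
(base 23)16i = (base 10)685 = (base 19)1h1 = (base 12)491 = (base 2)1010101101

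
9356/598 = 4678/299 ≈ 15.65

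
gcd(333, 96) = 3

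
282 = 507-225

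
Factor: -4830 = -1*2^1*3^1*5^1*7^1*23^1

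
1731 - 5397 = -3666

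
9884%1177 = 468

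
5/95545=1/19109 ≈ 0.0000523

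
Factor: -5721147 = -1*3^2*19^1*33457^1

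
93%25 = 18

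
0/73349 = 0 = 0.00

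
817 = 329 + 488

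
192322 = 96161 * 2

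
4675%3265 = 1410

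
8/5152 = 1/644 ≈ 0.00155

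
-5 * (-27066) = 135330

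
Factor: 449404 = 2^2 * 283^1 * 397^1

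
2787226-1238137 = 1549089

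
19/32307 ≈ 0.000588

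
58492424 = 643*90968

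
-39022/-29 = 1345+17/29 ≈ 1345.59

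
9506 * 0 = 0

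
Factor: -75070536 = -1 * 2^3 * 3^1 * 241^1 * 12979^1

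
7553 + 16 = 7569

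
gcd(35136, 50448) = 48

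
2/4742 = 1/2371 ≈ 0.000422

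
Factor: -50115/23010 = -1*2^(-1)*59^(-1)*257^1 = -257/118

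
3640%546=364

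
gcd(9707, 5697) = 1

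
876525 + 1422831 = 2299356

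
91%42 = 7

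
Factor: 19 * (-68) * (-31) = 2^2 * 17^1 * 19^1 * 31^1 = 40052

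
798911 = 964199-165288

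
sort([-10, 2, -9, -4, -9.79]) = [-10, -9.79, -9, -4, 2]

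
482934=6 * 80489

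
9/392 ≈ 0.0230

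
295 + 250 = 545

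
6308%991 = 362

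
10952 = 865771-854819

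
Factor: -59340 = -1 * 2^2 * 3^1 * 5^1 * 23^1 * 43^1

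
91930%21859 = 4494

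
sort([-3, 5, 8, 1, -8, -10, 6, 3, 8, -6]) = [-10, -8, -6, -3, 1, 3, 5, 6, 8, 8]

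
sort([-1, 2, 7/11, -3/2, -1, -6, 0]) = [-6, -3/2, -1, -1, 0, 7/11, 2]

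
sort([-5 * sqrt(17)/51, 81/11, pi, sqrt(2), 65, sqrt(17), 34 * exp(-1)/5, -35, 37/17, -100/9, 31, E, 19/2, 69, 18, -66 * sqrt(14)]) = [-66 * sqrt(14), -35, -100/9, -5 * sqrt(17)/51, sqrt(2), 37/17, 34 * exp(-1)/5, E, pi, sqrt(17), 81/11, 19/2, 18, 31, 65, 69]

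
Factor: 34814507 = 7^1*13^2*29429^1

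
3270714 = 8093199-4822485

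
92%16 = 12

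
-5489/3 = -1829 - 2/3 ≈ -1829.67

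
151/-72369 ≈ -0.00209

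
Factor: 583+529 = 2^3*139^1 = 1112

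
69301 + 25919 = 95220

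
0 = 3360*0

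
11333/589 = 19 + 142/589 ≈ 19.24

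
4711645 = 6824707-2113062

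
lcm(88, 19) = 1672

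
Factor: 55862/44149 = 2^1*7^(-2)*31^1 = 62/49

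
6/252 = 1/42 ≈ 0.0238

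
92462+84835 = 177297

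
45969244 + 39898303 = 85867547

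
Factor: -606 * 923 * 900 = -1 * 2^3 * 3^3 * 5^2 * 13^1 * 71^1 * 101^1 = -503404200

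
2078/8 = 259 + 3/4 = 259.75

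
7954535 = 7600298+354237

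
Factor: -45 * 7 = -1 * 3^2 * 5^1 * 7^1 = -315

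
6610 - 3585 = 3025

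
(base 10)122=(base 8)172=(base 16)7a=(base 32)3q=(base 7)233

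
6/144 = 1/24≈0.0417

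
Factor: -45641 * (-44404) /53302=2^1 * 17^1 * 29^(-1) * 653^1 * 919^(-1) * 45641^1=1013321482/26651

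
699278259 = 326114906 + 373163353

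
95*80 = 7600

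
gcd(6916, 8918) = 182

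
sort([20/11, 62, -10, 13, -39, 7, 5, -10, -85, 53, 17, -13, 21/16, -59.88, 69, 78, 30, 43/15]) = [-85, -59.88, -39, -13, -10, -10, 21/16, 20/11, 43/15, 5, 7, 13, 17, 30, 53, 62, 69, 78]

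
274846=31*8866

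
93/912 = 31/304 ≈ 0.102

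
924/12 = 77 = 77.00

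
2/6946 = 1/3473 ≈ 0.000288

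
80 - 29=51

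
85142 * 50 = 4257100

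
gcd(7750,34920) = 10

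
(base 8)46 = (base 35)13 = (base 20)1i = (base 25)1d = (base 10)38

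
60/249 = 20/83 ≈ 0.241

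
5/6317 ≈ 0.000792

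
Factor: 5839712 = 2^5 * 41^1 * 4451^1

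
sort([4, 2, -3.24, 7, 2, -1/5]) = [-3.24, -1/5, 2, 2, 4, 7]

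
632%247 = 138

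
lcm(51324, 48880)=1026480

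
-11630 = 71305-82935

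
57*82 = 4674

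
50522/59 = 856 + 18/59 ≈ 856.31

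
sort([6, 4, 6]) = [4, 6, 6]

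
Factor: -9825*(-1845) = 3^3*5^3*41^1*131^1 = 18127125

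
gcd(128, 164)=4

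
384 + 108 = 492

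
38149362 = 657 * 58066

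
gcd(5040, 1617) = 21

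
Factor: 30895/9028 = 2^(-2)*5^1*61^(-1)*167^1 = 835/244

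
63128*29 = 1830712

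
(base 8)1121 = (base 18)1eh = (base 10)593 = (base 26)ml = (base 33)hw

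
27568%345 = 313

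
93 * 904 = 84072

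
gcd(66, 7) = 1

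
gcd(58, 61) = 1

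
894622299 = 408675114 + 485947185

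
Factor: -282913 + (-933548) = -1*3^1*405487^1 = -1216461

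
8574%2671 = 561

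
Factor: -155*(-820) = 2^2*5^2*31^1*41^1 = 127100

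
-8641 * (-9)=77769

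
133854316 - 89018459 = 44835857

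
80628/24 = 3359 + 1/2 = 3359.50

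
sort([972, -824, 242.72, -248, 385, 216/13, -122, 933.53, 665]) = [-824, -248, -122, 216/13, 242.72, 385, 665, 933.53, 972]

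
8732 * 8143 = 71104676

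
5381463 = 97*55479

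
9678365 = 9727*995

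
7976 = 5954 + 2022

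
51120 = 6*8520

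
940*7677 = 7216380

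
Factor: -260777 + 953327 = 2^1*3^6*5^2*19^1 = 692550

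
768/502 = 1 + 133/251 ≈ 1.53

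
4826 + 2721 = 7547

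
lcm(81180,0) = 0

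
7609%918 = 265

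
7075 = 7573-498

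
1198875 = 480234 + 718641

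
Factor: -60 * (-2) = 2^3 * 3^1 * 5^1 = 120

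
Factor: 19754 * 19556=2^3 * 7^1 * 17^1 * 83^1 * 4889^1=386309224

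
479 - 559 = -80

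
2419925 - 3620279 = -1200354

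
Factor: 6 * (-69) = -1 * 2^1 * 3^2 * 23^1 = -414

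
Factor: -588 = -1*2^2*3^1*7^2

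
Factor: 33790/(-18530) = -1*17^(-1)*31^1 = -31/17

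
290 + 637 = 927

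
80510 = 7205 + 73305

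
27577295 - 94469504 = -66892209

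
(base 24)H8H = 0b10011100010001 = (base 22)KED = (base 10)10001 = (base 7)41105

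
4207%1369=100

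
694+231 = 925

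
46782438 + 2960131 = 49742569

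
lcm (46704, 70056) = 140112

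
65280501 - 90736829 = -25456328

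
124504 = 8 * 15563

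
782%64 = 14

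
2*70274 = 140548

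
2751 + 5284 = 8035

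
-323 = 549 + -872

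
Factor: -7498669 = -1 * 61^1 * 122929^1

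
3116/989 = 3 + 149/989 ≈ 3.15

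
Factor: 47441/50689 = 173^(-1) * 293^(-1) * 47441^1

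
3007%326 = 73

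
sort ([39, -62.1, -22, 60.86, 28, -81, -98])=[-98, -81, -62.1, -22, 28, 39, 60.86]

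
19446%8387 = 2672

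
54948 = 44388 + 10560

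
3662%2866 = 796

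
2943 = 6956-4013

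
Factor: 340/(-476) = -1*5^1*7^(-1) = -5/7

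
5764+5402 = 11166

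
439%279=160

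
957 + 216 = 1173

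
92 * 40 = 3680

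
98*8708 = 853384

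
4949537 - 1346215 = 3603322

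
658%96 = 82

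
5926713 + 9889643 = 15816356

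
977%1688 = 977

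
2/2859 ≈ 0.000700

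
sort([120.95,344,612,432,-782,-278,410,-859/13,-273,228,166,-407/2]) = [-782,-278,-273,-407/2,-859/13,120.95,166,228,344,410,432,612]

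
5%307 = 5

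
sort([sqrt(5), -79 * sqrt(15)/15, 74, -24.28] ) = [-24.28, -79 * sqrt(15)/15, sqrt(5), 74] 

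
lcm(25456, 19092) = 76368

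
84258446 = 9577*8798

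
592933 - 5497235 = -4904302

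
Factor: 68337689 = 7^1*1109^1*8803^1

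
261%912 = 261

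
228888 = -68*(-3366)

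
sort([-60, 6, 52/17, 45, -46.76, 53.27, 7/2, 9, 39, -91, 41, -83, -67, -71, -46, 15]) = [-91, -83, -71, -67, -60, -46.76, -46, 52/17, 7/2, 6, 9, 15, 39, 41, 45, 53.27]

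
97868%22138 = 9316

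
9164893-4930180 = 4234713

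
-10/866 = -5/433 ≈ -0.0115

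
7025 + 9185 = 16210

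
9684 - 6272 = 3412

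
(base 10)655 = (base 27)o7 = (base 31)l4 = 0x28f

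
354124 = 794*446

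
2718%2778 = 2718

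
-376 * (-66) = 24816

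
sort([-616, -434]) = [-616, -434]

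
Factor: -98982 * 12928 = -1 * 2^8 * 3^4 * 13^1 * 47^1 * 101^1 = -1279639296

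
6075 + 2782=8857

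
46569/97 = 480 + 9/97 ≈ 480.09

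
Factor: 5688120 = 2^3 * 3^1 * 5^1 * 107^1 * 443^1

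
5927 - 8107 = -2180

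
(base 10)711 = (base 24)15f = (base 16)2c7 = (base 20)1fb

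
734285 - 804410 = -70125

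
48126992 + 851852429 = 899979421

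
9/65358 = 1/7262 ≈ 0.000138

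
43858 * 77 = 3377066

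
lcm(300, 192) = 4800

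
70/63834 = 35/31917 ≈ 0.00110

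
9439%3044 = 307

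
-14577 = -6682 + -7895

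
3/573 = 1/191 ≈ 0.00524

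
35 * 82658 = 2893030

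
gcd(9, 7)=1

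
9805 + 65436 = 75241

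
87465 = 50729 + 36736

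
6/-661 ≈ -0.00908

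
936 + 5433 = 6369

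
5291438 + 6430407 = 11721845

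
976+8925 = 9901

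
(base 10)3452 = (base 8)6574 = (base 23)6c2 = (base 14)1388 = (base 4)311330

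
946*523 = 494758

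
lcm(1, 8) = 8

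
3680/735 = 736/147 ≈ 5.01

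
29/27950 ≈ 0.00104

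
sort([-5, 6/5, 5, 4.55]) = [-5, 6/5, 4.55, 5]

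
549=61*9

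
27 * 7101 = 191727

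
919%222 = 31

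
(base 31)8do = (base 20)105f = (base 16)1fb3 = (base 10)8115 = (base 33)7eu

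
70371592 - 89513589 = -19141997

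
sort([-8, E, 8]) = [-8, E, 8]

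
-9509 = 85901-95410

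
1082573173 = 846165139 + 236408034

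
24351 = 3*8117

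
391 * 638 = 249458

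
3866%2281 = 1585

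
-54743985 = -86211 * 635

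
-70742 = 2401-73143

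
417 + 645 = 1062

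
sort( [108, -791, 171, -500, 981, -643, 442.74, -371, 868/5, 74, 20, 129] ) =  [-791, -643, -500, -371, 20, 74, 108, 129, 171, 868/5, 442.74, 981] 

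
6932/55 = 126 + 2/55 ≈ 126.04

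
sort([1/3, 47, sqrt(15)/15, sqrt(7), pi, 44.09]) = [sqrt(15)/15, 1/3, sqrt(7), pi, 44.09, 47]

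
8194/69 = 118 + 52/69 ≈ 118.75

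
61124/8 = 15281/2 = 7640.50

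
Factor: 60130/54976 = 2^(-5)*5^1*7^1 = 35/32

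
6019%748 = 35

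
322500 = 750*430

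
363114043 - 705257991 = -342143948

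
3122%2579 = 543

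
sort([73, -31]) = [-31, 73]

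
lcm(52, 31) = 1612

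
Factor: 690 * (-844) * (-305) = 2^3 * 3^1 * 5^2 * 23^1 * 61^1 * 211^1 = 177619800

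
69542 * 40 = 2781680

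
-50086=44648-94734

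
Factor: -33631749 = -1 * 3^2 * 3736861^1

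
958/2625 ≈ 0.365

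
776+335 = 1111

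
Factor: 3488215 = 5^1*697643^1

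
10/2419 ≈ 0.00413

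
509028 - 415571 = 93457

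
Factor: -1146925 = -1*5^2*13^1*3529^1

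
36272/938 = 18136/469 ≈ 38.67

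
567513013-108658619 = 458854394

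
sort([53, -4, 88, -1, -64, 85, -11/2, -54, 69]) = [-64, -54, -11/2, -4, -1, 53, 69, 85, 88]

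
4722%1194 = 1140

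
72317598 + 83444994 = 155762592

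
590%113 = 25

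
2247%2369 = 2247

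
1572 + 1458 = 3030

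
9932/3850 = 4966/1925 ≈ 2.58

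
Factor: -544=-1*2^5*17^1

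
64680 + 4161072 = 4225752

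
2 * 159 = 318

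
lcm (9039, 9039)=9039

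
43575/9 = 4841 + 2/3 ≈ 4841.67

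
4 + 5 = 9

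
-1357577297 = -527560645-830016652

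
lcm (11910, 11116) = 166740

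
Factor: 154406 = 2^1*7^1*41^1*269^1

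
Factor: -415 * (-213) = 3^1 * 5^1 * 71^1 * 83^1 = 88395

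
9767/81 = 120+47/81 ≈ 120.58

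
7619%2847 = 1925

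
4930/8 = 2465/4 = 616.25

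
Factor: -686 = -1 * 2^1 * 7^3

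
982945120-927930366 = 55014754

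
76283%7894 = 5237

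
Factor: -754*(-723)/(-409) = -1*2^1*3^1*13^1*29^1*241^1*409^(-1) = -545142/409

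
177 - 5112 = -4935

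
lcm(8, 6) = 24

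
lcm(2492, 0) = 0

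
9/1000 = 0.009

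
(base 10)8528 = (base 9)12625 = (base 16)2150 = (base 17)1c8b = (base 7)33602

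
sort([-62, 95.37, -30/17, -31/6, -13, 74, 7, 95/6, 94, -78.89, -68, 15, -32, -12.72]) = [-78.89, -68, -62, -32, -13, -12.72, -31/6, -30/17, 7, 15, 95/6, 74, 94, 95.37]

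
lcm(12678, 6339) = 12678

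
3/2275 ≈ 0.00132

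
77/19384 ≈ 0.00397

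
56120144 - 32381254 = 23738890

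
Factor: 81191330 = 2^1*5^1*11^1*73^1*10111^1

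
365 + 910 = 1275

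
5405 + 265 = 5670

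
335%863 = 335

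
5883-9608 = -3725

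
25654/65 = 394 + 44/65 ≈ 394.68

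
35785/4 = 8946 + 1/4 = 8946.25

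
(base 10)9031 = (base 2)10001101000111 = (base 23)h1f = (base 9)13344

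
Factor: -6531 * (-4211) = 3^1 * 7^1 * 311^1 * 4211^1 = 27502041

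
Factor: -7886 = -1*2^1*3943^1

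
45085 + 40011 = 85096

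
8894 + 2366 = 11260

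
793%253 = 34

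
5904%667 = 568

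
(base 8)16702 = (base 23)e95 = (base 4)1313002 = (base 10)7618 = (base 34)6k2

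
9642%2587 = 1881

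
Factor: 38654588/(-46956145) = -1*2^2*5^(-1)*7^1*19^1*37^(-1)*53^(-1)*113^1*643^1*4789^(-1)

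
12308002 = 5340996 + 6967006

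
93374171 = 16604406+76769765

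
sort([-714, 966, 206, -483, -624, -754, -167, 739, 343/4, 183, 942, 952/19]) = [-754, -714, -624, -483, -167, 952/19, 343/4, 183, 206, 739, 942, 966]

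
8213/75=109 + 38/75 ≈ 109.51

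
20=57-37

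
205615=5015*41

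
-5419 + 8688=3269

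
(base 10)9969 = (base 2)10011011110001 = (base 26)ejb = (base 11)7543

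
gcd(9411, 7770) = 3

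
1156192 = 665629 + 490563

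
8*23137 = 185096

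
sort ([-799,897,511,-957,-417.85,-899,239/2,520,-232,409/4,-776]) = [-957,-899,-799,-776,-417.85,-232,409/4,239/2,511,520,897]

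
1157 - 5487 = -4330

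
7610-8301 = -691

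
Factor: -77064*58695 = -1*2^3*3^2*5^1*7^1*13^3*19^1*43^1 = -4523271480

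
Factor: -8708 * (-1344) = 2^8 * 3^1 * 7^2 * 311^1 = 11703552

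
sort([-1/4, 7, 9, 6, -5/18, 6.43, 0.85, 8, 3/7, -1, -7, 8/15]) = [-7, -1, -5/18, -1/4, 3/7, 8/15, 0.85, 6, 6.43, 7, 8, 9]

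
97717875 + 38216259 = 135934134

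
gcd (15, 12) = 3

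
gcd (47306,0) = 47306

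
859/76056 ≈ 0.0113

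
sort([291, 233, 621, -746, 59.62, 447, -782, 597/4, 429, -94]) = [-782, -746, -94, 59.62, 597/4, 233, 291, 429, 447, 621]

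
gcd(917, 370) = 1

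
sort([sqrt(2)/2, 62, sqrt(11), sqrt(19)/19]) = [sqrt(19)/19, sqrt(2)/2, sqrt(11), 62]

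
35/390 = 7/78≈0.0897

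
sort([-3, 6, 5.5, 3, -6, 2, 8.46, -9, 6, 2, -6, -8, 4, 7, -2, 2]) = [-9, -8, -6, -6, -3, -2, 2, 2, 2, 3, 4, 5.5, 6, 6, 7, 8.46]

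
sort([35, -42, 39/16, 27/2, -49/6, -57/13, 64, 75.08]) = [-42, -49/6, -57/13, 39/16, 27/2, 35, 64, 75.08]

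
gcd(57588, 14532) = 12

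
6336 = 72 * 88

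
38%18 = 2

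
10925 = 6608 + 4317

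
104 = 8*13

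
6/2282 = 3/1141 ≈ 0.00263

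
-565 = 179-744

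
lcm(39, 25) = 975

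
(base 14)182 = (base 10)310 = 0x136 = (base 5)2220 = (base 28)b2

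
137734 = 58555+79179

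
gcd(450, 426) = 6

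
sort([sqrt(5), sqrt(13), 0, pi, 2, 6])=[0, 2, sqrt(5), pi, sqrt(13), 6]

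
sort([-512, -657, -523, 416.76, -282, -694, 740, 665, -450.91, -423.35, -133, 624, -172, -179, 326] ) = [-694, -657, -523, -512, -450.91, -423.35, -282, -179, -172, -133, 326, 416.76, 624, 665, 740] 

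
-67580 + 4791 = -62789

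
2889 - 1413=1476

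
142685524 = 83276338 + 59409186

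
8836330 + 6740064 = 15576394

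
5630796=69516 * 81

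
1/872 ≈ 0.00115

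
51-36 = 15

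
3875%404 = 239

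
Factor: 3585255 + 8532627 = 2^1*3^1*7^1*29^1*9949^1 = 12117882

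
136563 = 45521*3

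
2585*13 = 33605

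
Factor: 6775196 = 2^2*127^1*13337^1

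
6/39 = 2/13≈0.154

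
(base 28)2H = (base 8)111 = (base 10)73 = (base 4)1021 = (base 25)2N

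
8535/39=2845/13 ≈ 218.85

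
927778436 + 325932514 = 1253710950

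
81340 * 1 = 81340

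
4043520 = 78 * 51840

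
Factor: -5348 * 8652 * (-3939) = 2^4 * 3^2 * 7^2 * 13^1 * 101^1 * 103^1 * 191^1 = 182261059344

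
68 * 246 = 16728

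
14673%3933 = 2874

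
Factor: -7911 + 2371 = -1*2^2*5^1*277^1 = -5540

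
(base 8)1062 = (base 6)2334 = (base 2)1000110010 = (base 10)562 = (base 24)na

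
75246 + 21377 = 96623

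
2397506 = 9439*254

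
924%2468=924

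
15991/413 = 38 + 297/413 ≈ 38.72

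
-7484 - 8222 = -15706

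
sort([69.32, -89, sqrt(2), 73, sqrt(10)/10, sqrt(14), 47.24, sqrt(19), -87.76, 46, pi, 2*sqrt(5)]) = [-89, -87.76, sqrt(10)/10, sqrt(2), pi, sqrt(14), sqrt(19), 2*sqrt(5), 46, 47.24, 69.32, 73]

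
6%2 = 0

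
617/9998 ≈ 0.0617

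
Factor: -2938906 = -1 * 2^1 * 97^1 * 15149^1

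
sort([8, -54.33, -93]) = [-93, -54.33, 8]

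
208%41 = 3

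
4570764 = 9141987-4571223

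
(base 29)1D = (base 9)46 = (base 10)42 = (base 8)52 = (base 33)19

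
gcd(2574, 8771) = 1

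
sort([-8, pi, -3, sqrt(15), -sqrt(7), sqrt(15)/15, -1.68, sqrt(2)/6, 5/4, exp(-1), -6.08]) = [-8, -6.08, -3, -sqrt(7), -1.68, sqrt(2)/6, sqrt(15)/15, exp(-1), 5/4, pi, sqrt(15)]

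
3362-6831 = -3469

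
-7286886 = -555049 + -6731837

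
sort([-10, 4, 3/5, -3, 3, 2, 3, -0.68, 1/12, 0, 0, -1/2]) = [-10, -3, -0.68, -1/2, 0, 0, 1/12, 3/5, 2, 3, 3, 4]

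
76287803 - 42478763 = 33809040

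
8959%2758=685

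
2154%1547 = 607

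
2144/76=536/19≈28.21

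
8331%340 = 171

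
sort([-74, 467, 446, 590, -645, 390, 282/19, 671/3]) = [-645, -74, 282/19, 671/3, 390, 446, 467, 590]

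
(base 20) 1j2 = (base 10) 782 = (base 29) qs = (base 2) 1100001110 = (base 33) nn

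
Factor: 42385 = 5^1 * 7^2 * 173^1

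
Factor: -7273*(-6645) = 3^1*5^1*7^1*443^1*1039^1 = 48329085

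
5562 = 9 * 618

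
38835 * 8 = 310680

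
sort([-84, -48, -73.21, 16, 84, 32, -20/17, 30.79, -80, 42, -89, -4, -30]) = [-89, -84, -80, -73.21, -48, -30, -4, -20/17, 16, 30.79, 32, 42, 84]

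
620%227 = 166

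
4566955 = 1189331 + 3377624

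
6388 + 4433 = 10821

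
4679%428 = 399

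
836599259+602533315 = 1439132574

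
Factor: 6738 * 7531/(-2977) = -1 * 2^1 * 3^1 * 13^(-1) * 17^1 * 229^(-1) * 443^1 * 1123^1 = -50743878/2977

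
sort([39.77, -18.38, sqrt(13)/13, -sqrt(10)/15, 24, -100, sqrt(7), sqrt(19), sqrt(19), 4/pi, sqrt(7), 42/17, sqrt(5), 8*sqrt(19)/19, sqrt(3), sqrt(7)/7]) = [-100, -18.38, -sqrt(10)/15, sqrt(13)/13, sqrt(7)/7, 4/pi, sqrt(3), 8*sqrt(19)/19, sqrt(5), 42/17, sqrt(7), sqrt(7), sqrt(19), sqrt(19), 24, 39.77]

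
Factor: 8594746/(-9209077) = -1*2^1*31^(-1)*331^1*12983^1*297067^(-1)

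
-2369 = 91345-93714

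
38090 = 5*7618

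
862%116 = 50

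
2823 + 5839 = 8662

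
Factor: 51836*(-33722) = -1*2^3*13^1*1297^1*12959^1 = -1748013592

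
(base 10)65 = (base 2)1000001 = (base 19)38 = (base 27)2b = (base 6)145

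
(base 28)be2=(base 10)9018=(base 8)21472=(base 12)5276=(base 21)k99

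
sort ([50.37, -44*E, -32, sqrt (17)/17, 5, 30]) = [-44*E, -32, sqrt (17)/17, 5, 30, 50.37]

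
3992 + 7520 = 11512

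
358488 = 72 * 4979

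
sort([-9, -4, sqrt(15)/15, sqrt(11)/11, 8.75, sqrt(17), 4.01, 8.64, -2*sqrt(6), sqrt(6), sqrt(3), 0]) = [-9, -2*sqrt(6), -4, 0, sqrt(15)/15, sqrt(11)/11, sqrt(3), sqrt(6), 4.01, sqrt(17), 8.64, 8.75]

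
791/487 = 1 + 304/487 ≈ 1.62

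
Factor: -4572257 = -1 * 53^1 * 86269^1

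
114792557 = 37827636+76964921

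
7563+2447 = 10010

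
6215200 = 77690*80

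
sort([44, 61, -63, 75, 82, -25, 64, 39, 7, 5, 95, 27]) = [-63, -25, 5, 7, 27, 39, 44, 61, 64, 75, 82, 95]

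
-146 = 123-269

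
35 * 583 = 20405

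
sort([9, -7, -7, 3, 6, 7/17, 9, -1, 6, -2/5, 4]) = [-7, -7, -1, -2/5, 7/17, 3, 4, 6, 6, 9, 9]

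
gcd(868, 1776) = 4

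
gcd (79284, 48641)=1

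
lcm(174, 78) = 2262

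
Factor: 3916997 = 7^1*559571^1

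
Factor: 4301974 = 2^1 * 367^1 * 5861^1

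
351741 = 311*1131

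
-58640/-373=157 + 79/373≈157.21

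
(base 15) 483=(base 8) 1777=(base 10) 1023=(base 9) 1356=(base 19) 2fg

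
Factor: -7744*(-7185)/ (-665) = -1*2^6*3^1*7^ (-1)*11^2*19^ (-1)*479^1 = -11128128/133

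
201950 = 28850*7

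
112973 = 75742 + 37231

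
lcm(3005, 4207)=21035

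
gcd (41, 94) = 1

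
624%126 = 120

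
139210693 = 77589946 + 61620747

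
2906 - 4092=-1186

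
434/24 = 18 + 1/12 ≈ 18.08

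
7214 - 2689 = 4525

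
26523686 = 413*64222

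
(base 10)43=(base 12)37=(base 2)101011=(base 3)1121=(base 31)1c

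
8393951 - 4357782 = 4036169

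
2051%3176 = 2051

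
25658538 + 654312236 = 679970774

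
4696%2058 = 580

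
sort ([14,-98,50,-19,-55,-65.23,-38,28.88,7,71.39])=[-98,-65.23,-55,-38,-19,7,14,28.88,50,71.39]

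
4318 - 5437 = -1119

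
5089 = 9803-4714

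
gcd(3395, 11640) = 485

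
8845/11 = 804 + 1/11 ≈ 804.09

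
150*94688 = 14203200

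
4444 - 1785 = 2659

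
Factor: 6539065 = 5^1*13^1*29^1*3469^1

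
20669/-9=-2296 - 5/9 ≈ -2296.56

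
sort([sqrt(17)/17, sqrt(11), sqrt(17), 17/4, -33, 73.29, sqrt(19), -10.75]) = [-33, -10.75, sqrt(17)/17, sqrt(11), sqrt(17), 17/4, sqrt(19), 73.29]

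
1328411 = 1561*851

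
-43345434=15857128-59202562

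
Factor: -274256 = -1*2^4*61^1*281^1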